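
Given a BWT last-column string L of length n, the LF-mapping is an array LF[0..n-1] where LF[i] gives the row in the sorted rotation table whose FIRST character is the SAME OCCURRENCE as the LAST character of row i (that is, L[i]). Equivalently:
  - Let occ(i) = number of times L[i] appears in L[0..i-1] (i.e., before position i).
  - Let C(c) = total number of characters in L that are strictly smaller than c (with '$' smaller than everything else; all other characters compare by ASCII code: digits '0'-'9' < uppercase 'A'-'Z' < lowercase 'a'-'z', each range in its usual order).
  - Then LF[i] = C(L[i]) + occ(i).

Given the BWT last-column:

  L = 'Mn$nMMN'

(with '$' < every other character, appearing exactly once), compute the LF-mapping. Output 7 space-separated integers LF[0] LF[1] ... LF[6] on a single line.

Answer: 1 5 0 6 2 3 4

Derivation:
Char counts: '$':1, 'M':3, 'N':1, 'n':2
C (first-col start): C('$')=0, C('M')=1, C('N')=4, C('n')=5
L[0]='M': occ=0, LF[0]=C('M')+0=1+0=1
L[1]='n': occ=0, LF[1]=C('n')+0=5+0=5
L[2]='$': occ=0, LF[2]=C('$')+0=0+0=0
L[3]='n': occ=1, LF[3]=C('n')+1=5+1=6
L[4]='M': occ=1, LF[4]=C('M')+1=1+1=2
L[5]='M': occ=2, LF[5]=C('M')+2=1+2=3
L[6]='N': occ=0, LF[6]=C('N')+0=4+0=4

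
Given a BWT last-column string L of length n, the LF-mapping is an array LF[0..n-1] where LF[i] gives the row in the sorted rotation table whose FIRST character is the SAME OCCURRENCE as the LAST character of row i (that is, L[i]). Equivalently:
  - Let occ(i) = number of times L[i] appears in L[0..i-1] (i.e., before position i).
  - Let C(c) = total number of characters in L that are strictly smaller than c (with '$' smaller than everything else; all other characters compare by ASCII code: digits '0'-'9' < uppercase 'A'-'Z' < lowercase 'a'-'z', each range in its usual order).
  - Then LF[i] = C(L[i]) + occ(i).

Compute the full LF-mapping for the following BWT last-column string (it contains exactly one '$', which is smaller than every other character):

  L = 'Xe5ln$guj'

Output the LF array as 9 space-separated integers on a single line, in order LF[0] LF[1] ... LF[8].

Answer: 2 3 1 6 7 0 4 8 5

Derivation:
Char counts: '$':1, '5':1, 'X':1, 'e':1, 'g':1, 'j':1, 'l':1, 'n':1, 'u':1
C (first-col start): C('$')=0, C('5')=1, C('X')=2, C('e')=3, C('g')=4, C('j')=5, C('l')=6, C('n')=7, C('u')=8
L[0]='X': occ=0, LF[0]=C('X')+0=2+0=2
L[1]='e': occ=0, LF[1]=C('e')+0=3+0=3
L[2]='5': occ=0, LF[2]=C('5')+0=1+0=1
L[3]='l': occ=0, LF[3]=C('l')+0=6+0=6
L[4]='n': occ=0, LF[4]=C('n')+0=7+0=7
L[5]='$': occ=0, LF[5]=C('$')+0=0+0=0
L[6]='g': occ=0, LF[6]=C('g')+0=4+0=4
L[7]='u': occ=0, LF[7]=C('u')+0=8+0=8
L[8]='j': occ=0, LF[8]=C('j')+0=5+0=5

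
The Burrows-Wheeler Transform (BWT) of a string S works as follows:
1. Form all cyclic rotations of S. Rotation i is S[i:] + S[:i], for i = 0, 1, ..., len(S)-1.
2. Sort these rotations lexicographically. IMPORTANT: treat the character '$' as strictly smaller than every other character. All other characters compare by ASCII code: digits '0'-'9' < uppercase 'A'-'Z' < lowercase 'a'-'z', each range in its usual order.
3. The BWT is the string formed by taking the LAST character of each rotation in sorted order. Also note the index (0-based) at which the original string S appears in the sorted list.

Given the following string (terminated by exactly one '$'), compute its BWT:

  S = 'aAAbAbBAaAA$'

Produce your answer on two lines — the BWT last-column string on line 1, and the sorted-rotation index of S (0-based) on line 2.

All 12 rotations (rotation i = S[i:]+S[:i]):
  rot[0] = aAAbAbBAaAA$
  rot[1] = AAbAbBAaAA$a
  rot[2] = AbAbBAaAA$aA
  rot[3] = bAbBAaAA$aAA
  rot[4] = AbBAaAA$aAAb
  rot[5] = bBAaAA$aAAbA
  rot[6] = BAaAA$aAAbAb
  rot[7] = AaAA$aAAbAbB
  rot[8] = aAA$aAAbAbBA
  rot[9] = AA$aAAbAbBAa
  rot[10] = A$aAAbAbBAaA
  rot[11] = $aAAbAbBAaAA
Sorted (with $ < everything):
  sorted[0] = $aAAbAbBAaAA  (last char: 'A')
  sorted[1] = A$aAAbAbBAaA  (last char: 'A')
  sorted[2] = AA$aAAbAbBAa  (last char: 'a')
  sorted[3] = AAbAbBAaAA$a  (last char: 'a')
  sorted[4] = AaAA$aAAbAbB  (last char: 'B')
  sorted[5] = AbAbBAaAA$aA  (last char: 'A')
  sorted[6] = AbBAaAA$aAAb  (last char: 'b')
  sorted[7] = BAaAA$aAAbAb  (last char: 'b')
  sorted[8] = aAA$aAAbAbBA  (last char: 'A')
  sorted[9] = aAAbAbBAaAA$  (last char: '$')
  sorted[10] = bAbBAaAA$aAA  (last char: 'A')
  sorted[11] = bBAaAA$aAAbA  (last char: 'A')
Last column: AAaaBAbbA$AA
Original string S is at sorted index 9

Answer: AAaaBAbbA$AA
9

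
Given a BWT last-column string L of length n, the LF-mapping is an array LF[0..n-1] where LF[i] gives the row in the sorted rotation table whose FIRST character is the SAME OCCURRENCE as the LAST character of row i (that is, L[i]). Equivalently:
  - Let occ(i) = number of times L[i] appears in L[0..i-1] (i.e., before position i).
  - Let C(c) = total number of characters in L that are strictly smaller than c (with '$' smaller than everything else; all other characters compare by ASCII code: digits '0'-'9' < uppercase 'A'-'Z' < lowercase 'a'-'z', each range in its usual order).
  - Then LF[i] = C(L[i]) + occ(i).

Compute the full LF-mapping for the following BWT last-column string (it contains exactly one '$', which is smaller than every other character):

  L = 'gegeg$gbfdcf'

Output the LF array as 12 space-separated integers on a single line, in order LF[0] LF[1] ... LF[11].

Answer: 8 4 9 5 10 0 11 1 6 3 2 7

Derivation:
Char counts: '$':1, 'b':1, 'c':1, 'd':1, 'e':2, 'f':2, 'g':4
C (first-col start): C('$')=0, C('b')=1, C('c')=2, C('d')=3, C('e')=4, C('f')=6, C('g')=8
L[0]='g': occ=0, LF[0]=C('g')+0=8+0=8
L[1]='e': occ=0, LF[1]=C('e')+0=4+0=4
L[2]='g': occ=1, LF[2]=C('g')+1=8+1=9
L[3]='e': occ=1, LF[3]=C('e')+1=4+1=5
L[4]='g': occ=2, LF[4]=C('g')+2=8+2=10
L[5]='$': occ=0, LF[5]=C('$')+0=0+0=0
L[6]='g': occ=3, LF[6]=C('g')+3=8+3=11
L[7]='b': occ=0, LF[7]=C('b')+0=1+0=1
L[8]='f': occ=0, LF[8]=C('f')+0=6+0=6
L[9]='d': occ=0, LF[9]=C('d')+0=3+0=3
L[10]='c': occ=0, LF[10]=C('c')+0=2+0=2
L[11]='f': occ=1, LF[11]=C('f')+1=6+1=7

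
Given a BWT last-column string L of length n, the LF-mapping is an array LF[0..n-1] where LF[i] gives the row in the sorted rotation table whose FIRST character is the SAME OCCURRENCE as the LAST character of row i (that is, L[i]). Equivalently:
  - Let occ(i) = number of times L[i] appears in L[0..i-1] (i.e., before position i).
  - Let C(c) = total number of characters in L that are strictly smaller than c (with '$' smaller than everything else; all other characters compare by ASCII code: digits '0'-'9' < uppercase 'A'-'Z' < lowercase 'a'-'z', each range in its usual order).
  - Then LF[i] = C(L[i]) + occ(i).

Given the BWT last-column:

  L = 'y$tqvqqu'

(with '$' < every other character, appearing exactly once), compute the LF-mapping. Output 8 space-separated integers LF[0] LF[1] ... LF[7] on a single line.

Char counts: '$':1, 'q':3, 't':1, 'u':1, 'v':1, 'y':1
C (first-col start): C('$')=0, C('q')=1, C('t')=4, C('u')=5, C('v')=6, C('y')=7
L[0]='y': occ=0, LF[0]=C('y')+0=7+0=7
L[1]='$': occ=0, LF[1]=C('$')+0=0+0=0
L[2]='t': occ=0, LF[2]=C('t')+0=4+0=4
L[3]='q': occ=0, LF[3]=C('q')+0=1+0=1
L[4]='v': occ=0, LF[4]=C('v')+0=6+0=6
L[5]='q': occ=1, LF[5]=C('q')+1=1+1=2
L[6]='q': occ=2, LF[6]=C('q')+2=1+2=3
L[7]='u': occ=0, LF[7]=C('u')+0=5+0=5

Answer: 7 0 4 1 6 2 3 5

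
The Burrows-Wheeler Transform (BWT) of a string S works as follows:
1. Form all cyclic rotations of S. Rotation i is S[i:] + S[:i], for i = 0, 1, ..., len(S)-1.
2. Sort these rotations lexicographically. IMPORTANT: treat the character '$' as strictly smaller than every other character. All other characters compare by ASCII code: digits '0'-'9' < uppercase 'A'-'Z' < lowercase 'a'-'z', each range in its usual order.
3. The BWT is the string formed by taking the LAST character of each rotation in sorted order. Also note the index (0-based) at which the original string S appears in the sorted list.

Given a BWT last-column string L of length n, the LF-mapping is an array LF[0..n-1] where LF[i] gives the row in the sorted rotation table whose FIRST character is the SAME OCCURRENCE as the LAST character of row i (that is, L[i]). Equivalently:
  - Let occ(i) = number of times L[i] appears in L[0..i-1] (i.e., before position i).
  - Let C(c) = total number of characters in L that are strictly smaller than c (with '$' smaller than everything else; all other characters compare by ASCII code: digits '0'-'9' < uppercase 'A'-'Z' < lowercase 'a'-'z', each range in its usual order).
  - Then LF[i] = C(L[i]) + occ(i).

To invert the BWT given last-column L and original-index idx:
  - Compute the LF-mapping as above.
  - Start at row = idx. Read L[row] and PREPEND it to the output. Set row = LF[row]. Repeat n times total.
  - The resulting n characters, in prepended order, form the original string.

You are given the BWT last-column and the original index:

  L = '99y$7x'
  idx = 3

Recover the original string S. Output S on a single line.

LF mapping: 2 3 5 0 1 4
Walk LF starting at row 3, prepending L[row]:
  step 1: row=3, L[3]='$', prepend. Next row=LF[3]=0
  step 2: row=0, L[0]='9', prepend. Next row=LF[0]=2
  step 3: row=2, L[2]='y', prepend. Next row=LF[2]=5
  step 4: row=5, L[5]='x', prepend. Next row=LF[5]=4
  step 5: row=4, L[4]='7', prepend. Next row=LF[4]=1
  step 6: row=1, L[1]='9', prepend. Next row=LF[1]=3
Reversed output: 97xy9$

Answer: 97xy9$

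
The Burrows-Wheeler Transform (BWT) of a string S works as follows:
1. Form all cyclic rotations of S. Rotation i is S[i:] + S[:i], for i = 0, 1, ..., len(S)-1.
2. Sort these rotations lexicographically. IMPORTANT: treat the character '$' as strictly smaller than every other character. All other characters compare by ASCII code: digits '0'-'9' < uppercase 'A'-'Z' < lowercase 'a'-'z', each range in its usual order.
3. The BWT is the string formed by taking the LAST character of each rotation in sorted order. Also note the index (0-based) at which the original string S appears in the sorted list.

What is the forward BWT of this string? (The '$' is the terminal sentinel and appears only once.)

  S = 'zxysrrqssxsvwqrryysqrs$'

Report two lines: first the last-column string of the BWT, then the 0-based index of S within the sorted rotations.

Answer: swsrrsqqrryyqxssvszyxr$
22

Derivation:
All 23 rotations (rotation i = S[i:]+S[:i]):
  rot[0] = zxysrrqssxsvwqrryysqrs$
  rot[1] = xysrrqssxsvwqrryysqrs$z
  rot[2] = ysrrqssxsvwqrryysqrs$zx
  rot[3] = srrqssxsvwqrryysqrs$zxy
  rot[4] = rrqssxsvwqrryysqrs$zxys
  rot[5] = rqssxsvwqrryysqrs$zxysr
  rot[6] = qssxsvwqrryysqrs$zxysrr
  rot[7] = ssxsvwqrryysqrs$zxysrrq
  rot[8] = sxsvwqrryysqrs$zxysrrqs
  rot[9] = xsvwqrryysqrs$zxysrrqss
  rot[10] = svwqrryysqrs$zxysrrqssx
  rot[11] = vwqrryysqrs$zxysrrqssxs
  rot[12] = wqrryysqrs$zxysrrqssxsv
  rot[13] = qrryysqrs$zxysrrqssxsvw
  rot[14] = rryysqrs$zxysrrqssxsvwq
  rot[15] = ryysqrs$zxysrrqssxsvwqr
  rot[16] = yysqrs$zxysrrqssxsvwqrr
  rot[17] = ysqrs$zxysrrqssxsvwqrry
  rot[18] = sqrs$zxysrrqssxsvwqrryy
  rot[19] = qrs$zxysrrqssxsvwqrryys
  rot[20] = rs$zxysrrqssxsvwqrryysq
  rot[21] = s$zxysrrqssxsvwqrryysqr
  rot[22] = $zxysrrqssxsvwqrryysqrs
Sorted (with $ < everything):
  sorted[0] = $zxysrrqssxsvwqrryysqrs  (last char: 's')
  sorted[1] = qrryysqrs$zxysrrqssxsvw  (last char: 'w')
  sorted[2] = qrs$zxysrrqssxsvwqrryys  (last char: 's')
  sorted[3] = qssxsvwqrryysqrs$zxysrr  (last char: 'r')
  sorted[4] = rqssxsvwqrryysqrs$zxysr  (last char: 'r')
  sorted[5] = rrqssxsvwqrryysqrs$zxys  (last char: 's')
  sorted[6] = rryysqrs$zxysrrqssxsvwq  (last char: 'q')
  sorted[7] = rs$zxysrrqssxsvwqrryysq  (last char: 'q')
  sorted[8] = ryysqrs$zxysrrqssxsvwqr  (last char: 'r')
  sorted[9] = s$zxysrrqssxsvwqrryysqr  (last char: 'r')
  sorted[10] = sqrs$zxysrrqssxsvwqrryy  (last char: 'y')
  sorted[11] = srrqssxsvwqrryysqrs$zxy  (last char: 'y')
  sorted[12] = ssxsvwqrryysqrs$zxysrrq  (last char: 'q')
  sorted[13] = svwqrryysqrs$zxysrrqssx  (last char: 'x')
  sorted[14] = sxsvwqrryysqrs$zxysrrqs  (last char: 's')
  sorted[15] = vwqrryysqrs$zxysrrqssxs  (last char: 's')
  sorted[16] = wqrryysqrs$zxysrrqssxsv  (last char: 'v')
  sorted[17] = xsvwqrryysqrs$zxysrrqss  (last char: 's')
  sorted[18] = xysrrqssxsvwqrryysqrs$z  (last char: 'z')
  sorted[19] = ysqrs$zxysrrqssxsvwqrry  (last char: 'y')
  sorted[20] = ysrrqssxsvwqrryysqrs$zx  (last char: 'x')
  sorted[21] = yysqrs$zxysrrqssxsvwqrr  (last char: 'r')
  sorted[22] = zxysrrqssxsvwqrryysqrs$  (last char: '$')
Last column: swsrrsqqrryyqxssvszyxr$
Original string S is at sorted index 22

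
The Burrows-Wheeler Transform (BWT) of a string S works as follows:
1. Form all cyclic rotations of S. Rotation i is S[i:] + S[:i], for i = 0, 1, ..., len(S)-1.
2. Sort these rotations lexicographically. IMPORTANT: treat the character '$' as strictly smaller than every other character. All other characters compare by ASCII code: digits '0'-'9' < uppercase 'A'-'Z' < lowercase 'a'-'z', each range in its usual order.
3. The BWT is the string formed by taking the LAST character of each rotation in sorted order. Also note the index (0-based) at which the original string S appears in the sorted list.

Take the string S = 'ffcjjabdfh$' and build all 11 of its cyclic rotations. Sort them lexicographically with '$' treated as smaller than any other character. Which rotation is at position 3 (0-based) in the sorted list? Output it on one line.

All 11 rotations (rotation i = S[i:]+S[:i]):
  rot[0] = ffcjjabdfh$
  rot[1] = fcjjabdfh$f
  rot[2] = cjjabdfh$ff
  rot[3] = jjabdfh$ffc
  rot[4] = jabdfh$ffcj
  rot[5] = abdfh$ffcjj
  rot[6] = bdfh$ffcjja
  rot[7] = dfh$ffcjjab
  rot[8] = fh$ffcjjabd
  rot[9] = h$ffcjjabdf
  rot[10] = $ffcjjabdfh
Sorted (with $ < everything):
  sorted[0] = $ffcjjabdfh
  sorted[1] = abdfh$ffcjj
  sorted[2] = bdfh$ffcjja
  sorted[3] = cjjabdfh$ff
  sorted[4] = dfh$ffcjjab
  sorted[5] = fcjjabdfh$f
  sorted[6] = ffcjjabdfh$
  sorted[7] = fh$ffcjjabd
  sorted[8] = h$ffcjjabdf
  sorted[9] = jabdfh$ffcj
  sorted[10] = jjabdfh$ffc
sorted[3] = cjjabdfh$ff

Answer: cjjabdfh$ff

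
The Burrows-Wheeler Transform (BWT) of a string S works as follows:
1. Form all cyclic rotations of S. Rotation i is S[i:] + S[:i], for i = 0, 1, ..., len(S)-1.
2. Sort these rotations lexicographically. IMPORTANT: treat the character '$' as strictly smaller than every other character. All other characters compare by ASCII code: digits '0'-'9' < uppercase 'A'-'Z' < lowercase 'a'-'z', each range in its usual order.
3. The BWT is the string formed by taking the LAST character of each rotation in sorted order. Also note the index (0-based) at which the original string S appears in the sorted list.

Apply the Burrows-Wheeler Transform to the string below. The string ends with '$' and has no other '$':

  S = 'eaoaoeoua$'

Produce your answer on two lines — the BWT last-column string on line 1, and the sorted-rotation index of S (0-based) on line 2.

All 10 rotations (rotation i = S[i:]+S[:i]):
  rot[0] = eaoaoeoua$
  rot[1] = aoaoeoua$e
  rot[2] = oaoeoua$ea
  rot[3] = aoeoua$eao
  rot[4] = oeoua$eaoa
  rot[5] = eoua$eaoao
  rot[6] = oua$eaoaoe
  rot[7] = ua$eaoaoeo
  rot[8] = a$eaoaoeou
  rot[9] = $eaoaoeoua
Sorted (with $ < everything):
  sorted[0] = $eaoaoeoua  (last char: 'a')
  sorted[1] = a$eaoaoeou  (last char: 'u')
  sorted[2] = aoaoeoua$e  (last char: 'e')
  sorted[3] = aoeoua$eao  (last char: 'o')
  sorted[4] = eaoaoeoua$  (last char: '$')
  sorted[5] = eoua$eaoao  (last char: 'o')
  sorted[6] = oaoeoua$ea  (last char: 'a')
  sorted[7] = oeoua$eaoa  (last char: 'a')
  sorted[8] = oua$eaoaoe  (last char: 'e')
  sorted[9] = ua$eaoaoeo  (last char: 'o')
Last column: aueo$oaaeo
Original string S is at sorted index 4

Answer: aueo$oaaeo
4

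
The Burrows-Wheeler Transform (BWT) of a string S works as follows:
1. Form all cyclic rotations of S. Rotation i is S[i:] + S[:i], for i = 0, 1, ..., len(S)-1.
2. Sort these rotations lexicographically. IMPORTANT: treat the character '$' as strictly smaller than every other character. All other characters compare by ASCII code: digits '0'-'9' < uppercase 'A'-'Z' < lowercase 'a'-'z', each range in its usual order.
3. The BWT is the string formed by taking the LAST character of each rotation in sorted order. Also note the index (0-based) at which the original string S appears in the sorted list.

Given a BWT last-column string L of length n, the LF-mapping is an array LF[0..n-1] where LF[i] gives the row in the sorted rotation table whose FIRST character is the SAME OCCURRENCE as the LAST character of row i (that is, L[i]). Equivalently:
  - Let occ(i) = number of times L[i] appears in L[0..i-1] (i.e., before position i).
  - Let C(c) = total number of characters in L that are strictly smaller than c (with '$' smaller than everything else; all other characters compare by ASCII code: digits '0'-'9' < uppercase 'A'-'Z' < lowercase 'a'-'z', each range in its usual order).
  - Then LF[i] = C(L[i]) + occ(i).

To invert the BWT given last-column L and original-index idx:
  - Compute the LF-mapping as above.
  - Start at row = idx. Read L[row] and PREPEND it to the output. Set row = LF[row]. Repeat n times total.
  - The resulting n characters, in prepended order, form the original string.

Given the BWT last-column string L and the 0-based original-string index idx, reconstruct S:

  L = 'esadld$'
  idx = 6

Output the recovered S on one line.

LF mapping: 4 6 1 2 5 3 0
Walk LF starting at row 6, prepending L[row]:
  step 1: row=6, L[6]='$', prepend. Next row=LF[6]=0
  step 2: row=0, L[0]='e', prepend. Next row=LF[0]=4
  step 3: row=4, L[4]='l', prepend. Next row=LF[4]=5
  step 4: row=5, L[5]='d', prepend. Next row=LF[5]=3
  step 5: row=3, L[3]='d', prepend. Next row=LF[3]=2
  step 6: row=2, L[2]='a', prepend. Next row=LF[2]=1
  step 7: row=1, L[1]='s', prepend. Next row=LF[1]=6
Reversed output: saddle$

Answer: saddle$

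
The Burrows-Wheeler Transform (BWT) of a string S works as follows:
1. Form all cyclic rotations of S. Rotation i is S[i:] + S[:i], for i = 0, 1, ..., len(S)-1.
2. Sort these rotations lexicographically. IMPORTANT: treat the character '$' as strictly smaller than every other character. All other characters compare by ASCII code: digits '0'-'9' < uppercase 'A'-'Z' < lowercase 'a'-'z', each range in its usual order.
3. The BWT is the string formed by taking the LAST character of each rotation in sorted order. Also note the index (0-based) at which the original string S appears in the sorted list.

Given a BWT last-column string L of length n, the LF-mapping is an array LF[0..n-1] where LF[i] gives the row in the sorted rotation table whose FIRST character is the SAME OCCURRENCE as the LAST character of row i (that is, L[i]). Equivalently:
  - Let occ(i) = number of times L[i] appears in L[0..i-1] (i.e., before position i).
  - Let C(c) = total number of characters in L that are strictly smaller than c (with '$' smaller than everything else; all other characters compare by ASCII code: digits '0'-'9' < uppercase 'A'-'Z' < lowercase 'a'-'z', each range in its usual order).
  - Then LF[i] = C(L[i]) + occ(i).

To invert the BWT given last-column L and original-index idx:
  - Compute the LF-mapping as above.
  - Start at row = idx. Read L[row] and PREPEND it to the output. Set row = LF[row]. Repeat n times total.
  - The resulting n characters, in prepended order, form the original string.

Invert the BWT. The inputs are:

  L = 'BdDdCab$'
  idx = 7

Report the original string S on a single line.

Answer: dDCabdB$

Derivation:
LF mapping: 1 6 3 7 2 4 5 0
Walk LF starting at row 7, prepending L[row]:
  step 1: row=7, L[7]='$', prepend. Next row=LF[7]=0
  step 2: row=0, L[0]='B', prepend. Next row=LF[0]=1
  step 3: row=1, L[1]='d', prepend. Next row=LF[1]=6
  step 4: row=6, L[6]='b', prepend. Next row=LF[6]=5
  step 5: row=5, L[5]='a', prepend. Next row=LF[5]=4
  step 6: row=4, L[4]='C', prepend. Next row=LF[4]=2
  step 7: row=2, L[2]='D', prepend. Next row=LF[2]=3
  step 8: row=3, L[3]='d', prepend. Next row=LF[3]=7
Reversed output: dDCabdB$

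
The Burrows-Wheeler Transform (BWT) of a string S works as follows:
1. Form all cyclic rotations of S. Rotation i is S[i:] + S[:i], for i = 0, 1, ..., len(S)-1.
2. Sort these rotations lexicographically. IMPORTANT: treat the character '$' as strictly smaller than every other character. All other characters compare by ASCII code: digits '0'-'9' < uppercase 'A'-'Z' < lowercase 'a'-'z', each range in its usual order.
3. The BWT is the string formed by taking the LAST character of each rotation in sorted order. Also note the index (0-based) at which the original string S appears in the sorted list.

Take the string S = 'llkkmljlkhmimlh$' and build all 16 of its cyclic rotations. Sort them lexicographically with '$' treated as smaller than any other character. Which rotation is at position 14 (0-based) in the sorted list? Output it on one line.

Answer: mlh$llkkmljlkhmi

Derivation:
All 16 rotations (rotation i = S[i:]+S[:i]):
  rot[0] = llkkmljlkhmimlh$
  rot[1] = lkkmljlkhmimlh$l
  rot[2] = kkmljlkhmimlh$ll
  rot[3] = kmljlkhmimlh$llk
  rot[4] = mljlkhmimlh$llkk
  rot[5] = ljlkhmimlh$llkkm
  rot[6] = jlkhmimlh$llkkml
  rot[7] = lkhmimlh$llkkmlj
  rot[8] = khmimlh$llkkmljl
  rot[9] = hmimlh$llkkmljlk
  rot[10] = mimlh$llkkmljlkh
  rot[11] = imlh$llkkmljlkhm
  rot[12] = mlh$llkkmljlkhmi
  rot[13] = lh$llkkmljlkhmim
  rot[14] = h$llkkmljlkhmiml
  rot[15] = $llkkmljlkhmimlh
Sorted (with $ < everything):
  sorted[0] = $llkkmljlkhmimlh
  sorted[1] = h$llkkmljlkhmiml
  sorted[2] = hmimlh$llkkmljlk
  sorted[3] = imlh$llkkmljlkhm
  sorted[4] = jlkhmimlh$llkkml
  sorted[5] = khmimlh$llkkmljl
  sorted[6] = kkmljlkhmimlh$ll
  sorted[7] = kmljlkhmimlh$llk
  sorted[8] = lh$llkkmljlkhmim
  sorted[9] = ljlkhmimlh$llkkm
  sorted[10] = lkhmimlh$llkkmlj
  sorted[11] = lkkmljlkhmimlh$l
  sorted[12] = llkkmljlkhmimlh$
  sorted[13] = mimlh$llkkmljlkh
  sorted[14] = mlh$llkkmljlkhmi
  sorted[15] = mljlkhmimlh$llkk
sorted[14] = mlh$llkkmljlkhmi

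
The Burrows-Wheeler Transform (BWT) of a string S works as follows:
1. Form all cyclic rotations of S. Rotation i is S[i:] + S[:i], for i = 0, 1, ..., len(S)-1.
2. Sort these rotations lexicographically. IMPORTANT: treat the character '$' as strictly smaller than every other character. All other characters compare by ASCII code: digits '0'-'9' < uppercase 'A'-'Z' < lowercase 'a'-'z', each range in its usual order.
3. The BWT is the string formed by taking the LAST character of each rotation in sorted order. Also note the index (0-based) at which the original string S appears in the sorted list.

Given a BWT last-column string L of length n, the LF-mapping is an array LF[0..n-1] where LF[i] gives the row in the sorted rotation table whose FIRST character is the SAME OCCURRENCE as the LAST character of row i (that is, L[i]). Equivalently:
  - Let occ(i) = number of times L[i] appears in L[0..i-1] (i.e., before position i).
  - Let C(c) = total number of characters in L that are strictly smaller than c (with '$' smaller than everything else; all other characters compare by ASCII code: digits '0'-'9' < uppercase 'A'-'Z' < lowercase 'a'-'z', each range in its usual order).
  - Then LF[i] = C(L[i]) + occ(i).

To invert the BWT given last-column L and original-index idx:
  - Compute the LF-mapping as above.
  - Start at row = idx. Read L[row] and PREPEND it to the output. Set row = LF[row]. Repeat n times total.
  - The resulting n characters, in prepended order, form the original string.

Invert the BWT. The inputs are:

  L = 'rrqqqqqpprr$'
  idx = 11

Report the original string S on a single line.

Answer: rrrpqqqqqpr$

Derivation:
LF mapping: 8 9 3 4 5 6 7 1 2 10 11 0
Walk LF starting at row 11, prepending L[row]:
  step 1: row=11, L[11]='$', prepend. Next row=LF[11]=0
  step 2: row=0, L[0]='r', prepend. Next row=LF[0]=8
  step 3: row=8, L[8]='p', prepend. Next row=LF[8]=2
  step 4: row=2, L[2]='q', prepend. Next row=LF[2]=3
  step 5: row=3, L[3]='q', prepend. Next row=LF[3]=4
  step 6: row=4, L[4]='q', prepend. Next row=LF[4]=5
  step 7: row=5, L[5]='q', prepend. Next row=LF[5]=6
  step 8: row=6, L[6]='q', prepend. Next row=LF[6]=7
  step 9: row=7, L[7]='p', prepend. Next row=LF[7]=1
  step 10: row=1, L[1]='r', prepend. Next row=LF[1]=9
  step 11: row=9, L[9]='r', prepend. Next row=LF[9]=10
  step 12: row=10, L[10]='r', prepend. Next row=LF[10]=11
Reversed output: rrrpqqqqqpr$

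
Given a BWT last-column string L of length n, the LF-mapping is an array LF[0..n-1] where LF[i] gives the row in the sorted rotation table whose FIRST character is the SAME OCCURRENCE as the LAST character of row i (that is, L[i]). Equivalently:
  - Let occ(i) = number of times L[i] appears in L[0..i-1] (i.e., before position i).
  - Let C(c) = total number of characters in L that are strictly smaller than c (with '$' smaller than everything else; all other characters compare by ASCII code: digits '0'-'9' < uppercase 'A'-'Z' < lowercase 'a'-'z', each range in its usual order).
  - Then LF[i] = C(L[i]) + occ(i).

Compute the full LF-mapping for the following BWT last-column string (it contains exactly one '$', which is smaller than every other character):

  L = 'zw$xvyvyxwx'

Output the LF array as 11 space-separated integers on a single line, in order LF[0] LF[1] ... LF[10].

Answer: 10 3 0 5 1 8 2 9 6 4 7

Derivation:
Char counts: '$':1, 'v':2, 'w':2, 'x':3, 'y':2, 'z':1
C (first-col start): C('$')=0, C('v')=1, C('w')=3, C('x')=5, C('y')=8, C('z')=10
L[0]='z': occ=0, LF[0]=C('z')+0=10+0=10
L[1]='w': occ=0, LF[1]=C('w')+0=3+0=3
L[2]='$': occ=0, LF[2]=C('$')+0=0+0=0
L[3]='x': occ=0, LF[3]=C('x')+0=5+0=5
L[4]='v': occ=0, LF[4]=C('v')+0=1+0=1
L[5]='y': occ=0, LF[5]=C('y')+0=8+0=8
L[6]='v': occ=1, LF[6]=C('v')+1=1+1=2
L[7]='y': occ=1, LF[7]=C('y')+1=8+1=9
L[8]='x': occ=1, LF[8]=C('x')+1=5+1=6
L[9]='w': occ=1, LF[9]=C('w')+1=3+1=4
L[10]='x': occ=2, LF[10]=C('x')+2=5+2=7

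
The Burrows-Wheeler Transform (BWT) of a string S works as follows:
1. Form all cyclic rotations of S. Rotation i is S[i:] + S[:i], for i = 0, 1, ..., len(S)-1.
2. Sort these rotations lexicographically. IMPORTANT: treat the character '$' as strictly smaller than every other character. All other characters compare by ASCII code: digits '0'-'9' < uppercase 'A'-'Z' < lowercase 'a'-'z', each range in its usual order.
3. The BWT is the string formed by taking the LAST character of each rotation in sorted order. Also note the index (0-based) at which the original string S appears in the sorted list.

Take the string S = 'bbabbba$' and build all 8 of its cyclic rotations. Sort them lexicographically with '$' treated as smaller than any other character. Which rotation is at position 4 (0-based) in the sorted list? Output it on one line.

All 8 rotations (rotation i = S[i:]+S[:i]):
  rot[0] = bbabbba$
  rot[1] = babbba$b
  rot[2] = abbba$bb
  rot[3] = bbba$bba
  rot[4] = bba$bbab
  rot[5] = ba$bbabb
  rot[6] = a$bbabbb
  rot[7] = $bbabbba
Sorted (with $ < everything):
  sorted[0] = $bbabbba
  sorted[1] = a$bbabbb
  sorted[2] = abbba$bb
  sorted[3] = ba$bbabb
  sorted[4] = babbba$b
  sorted[5] = bba$bbab
  sorted[6] = bbabbba$
  sorted[7] = bbba$bba
sorted[4] = babbba$b

Answer: babbba$b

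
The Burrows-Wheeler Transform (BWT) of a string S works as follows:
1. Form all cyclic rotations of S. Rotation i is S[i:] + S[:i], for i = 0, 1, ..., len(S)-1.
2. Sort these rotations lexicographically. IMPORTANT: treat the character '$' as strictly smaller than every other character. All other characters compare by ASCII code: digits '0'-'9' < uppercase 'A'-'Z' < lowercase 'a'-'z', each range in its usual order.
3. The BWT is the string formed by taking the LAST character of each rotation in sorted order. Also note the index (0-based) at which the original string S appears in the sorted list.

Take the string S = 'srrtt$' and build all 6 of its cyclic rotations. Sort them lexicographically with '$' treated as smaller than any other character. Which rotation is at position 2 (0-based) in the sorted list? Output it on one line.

All 6 rotations (rotation i = S[i:]+S[:i]):
  rot[0] = srrtt$
  rot[1] = rrtt$s
  rot[2] = rtt$sr
  rot[3] = tt$srr
  rot[4] = t$srrt
  rot[5] = $srrtt
Sorted (with $ < everything):
  sorted[0] = $srrtt
  sorted[1] = rrtt$s
  sorted[2] = rtt$sr
  sorted[3] = srrtt$
  sorted[4] = t$srrt
  sorted[5] = tt$srr
sorted[2] = rtt$sr

Answer: rtt$sr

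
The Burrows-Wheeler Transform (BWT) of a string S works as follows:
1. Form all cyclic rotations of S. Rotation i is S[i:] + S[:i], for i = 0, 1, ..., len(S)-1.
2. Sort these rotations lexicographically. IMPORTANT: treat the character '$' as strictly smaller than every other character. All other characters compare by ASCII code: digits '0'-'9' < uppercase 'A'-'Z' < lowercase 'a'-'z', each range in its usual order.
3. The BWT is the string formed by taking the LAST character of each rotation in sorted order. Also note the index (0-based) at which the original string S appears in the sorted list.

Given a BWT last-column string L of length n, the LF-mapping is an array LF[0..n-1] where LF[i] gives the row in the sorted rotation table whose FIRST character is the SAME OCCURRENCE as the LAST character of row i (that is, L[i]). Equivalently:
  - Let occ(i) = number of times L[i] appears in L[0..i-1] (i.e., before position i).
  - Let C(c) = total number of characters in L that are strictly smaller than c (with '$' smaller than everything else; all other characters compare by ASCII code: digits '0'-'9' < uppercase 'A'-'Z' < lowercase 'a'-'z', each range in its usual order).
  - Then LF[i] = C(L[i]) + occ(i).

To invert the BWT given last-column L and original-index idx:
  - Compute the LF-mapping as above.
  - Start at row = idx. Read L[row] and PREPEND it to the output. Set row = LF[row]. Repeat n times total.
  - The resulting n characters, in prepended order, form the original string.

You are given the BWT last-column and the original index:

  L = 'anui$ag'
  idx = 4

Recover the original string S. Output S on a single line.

LF mapping: 1 5 6 4 0 2 3
Walk LF starting at row 4, prepending L[row]:
  step 1: row=4, L[4]='$', prepend. Next row=LF[4]=0
  step 2: row=0, L[0]='a', prepend. Next row=LF[0]=1
  step 3: row=1, L[1]='n', prepend. Next row=LF[1]=5
  step 4: row=5, L[5]='a', prepend. Next row=LF[5]=2
  step 5: row=2, L[2]='u', prepend. Next row=LF[2]=6
  step 6: row=6, L[6]='g', prepend. Next row=LF[6]=3
  step 7: row=3, L[3]='i', prepend. Next row=LF[3]=4
Reversed output: iguana$

Answer: iguana$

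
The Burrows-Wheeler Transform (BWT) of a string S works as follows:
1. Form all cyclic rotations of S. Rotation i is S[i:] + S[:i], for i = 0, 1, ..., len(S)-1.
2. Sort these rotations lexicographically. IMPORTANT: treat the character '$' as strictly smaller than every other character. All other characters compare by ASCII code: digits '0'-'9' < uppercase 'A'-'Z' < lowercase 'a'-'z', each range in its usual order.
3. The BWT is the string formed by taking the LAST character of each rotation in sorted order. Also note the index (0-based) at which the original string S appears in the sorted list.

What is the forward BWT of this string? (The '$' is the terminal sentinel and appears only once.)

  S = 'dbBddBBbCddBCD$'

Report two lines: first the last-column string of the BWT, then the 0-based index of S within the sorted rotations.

Answer: DddBbBbCdBdd$BC
12

Derivation:
All 15 rotations (rotation i = S[i:]+S[:i]):
  rot[0] = dbBddBBbCddBCD$
  rot[1] = bBddBBbCddBCD$d
  rot[2] = BddBBbCddBCD$db
  rot[3] = ddBBbCddBCD$dbB
  rot[4] = dBBbCddBCD$dbBd
  rot[5] = BBbCddBCD$dbBdd
  rot[6] = BbCddBCD$dbBddB
  rot[7] = bCddBCD$dbBddBB
  rot[8] = CddBCD$dbBddBBb
  rot[9] = ddBCD$dbBddBBbC
  rot[10] = dBCD$dbBddBBbCd
  rot[11] = BCD$dbBddBBbCdd
  rot[12] = CD$dbBddBBbCddB
  rot[13] = D$dbBddBBbCddBC
  rot[14] = $dbBddBBbCddBCD
Sorted (with $ < everything):
  sorted[0] = $dbBddBBbCddBCD  (last char: 'D')
  sorted[1] = BBbCddBCD$dbBdd  (last char: 'd')
  sorted[2] = BCD$dbBddBBbCdd  (last char: 'd')
  sorted[3] = BbCddBCD$dbBddB  (last char: 'B')
  sorted[4] = BddBBbCddBCD$db  (last char: 'b')
  sorted[5] = CD$dbBddBBbCddB  (last char: 'B')
  sorted[6] = CddBCD$dbBddBBb  (last char: 'b')
  sorted[7] = D$dbBddBBbCddBC  (last char: 'C')
  sorted[8] = bBddBBbCddBCD$d  (last char: 'd')
  sorted[9] = bCddBCD$dbBddBB  (last char: 'B')
  sorted[10] = dBBbCddBCD$dbBd  (last char: 'd')
  sorted[11] = dBCD$dbBddBBbCd  (last char: 'd')
  sorted[12] = dbBddBBbCddBCD$  (last char: '$')
  sorted[13] = ddBBbCddBCD$dbB  (last char: 'B')
  sorted[14] = ddBCD$dbBddBBbC  (last char: 'C')
Last column: DddBbBbCdBdd$BC
Original string S is at sorted index 12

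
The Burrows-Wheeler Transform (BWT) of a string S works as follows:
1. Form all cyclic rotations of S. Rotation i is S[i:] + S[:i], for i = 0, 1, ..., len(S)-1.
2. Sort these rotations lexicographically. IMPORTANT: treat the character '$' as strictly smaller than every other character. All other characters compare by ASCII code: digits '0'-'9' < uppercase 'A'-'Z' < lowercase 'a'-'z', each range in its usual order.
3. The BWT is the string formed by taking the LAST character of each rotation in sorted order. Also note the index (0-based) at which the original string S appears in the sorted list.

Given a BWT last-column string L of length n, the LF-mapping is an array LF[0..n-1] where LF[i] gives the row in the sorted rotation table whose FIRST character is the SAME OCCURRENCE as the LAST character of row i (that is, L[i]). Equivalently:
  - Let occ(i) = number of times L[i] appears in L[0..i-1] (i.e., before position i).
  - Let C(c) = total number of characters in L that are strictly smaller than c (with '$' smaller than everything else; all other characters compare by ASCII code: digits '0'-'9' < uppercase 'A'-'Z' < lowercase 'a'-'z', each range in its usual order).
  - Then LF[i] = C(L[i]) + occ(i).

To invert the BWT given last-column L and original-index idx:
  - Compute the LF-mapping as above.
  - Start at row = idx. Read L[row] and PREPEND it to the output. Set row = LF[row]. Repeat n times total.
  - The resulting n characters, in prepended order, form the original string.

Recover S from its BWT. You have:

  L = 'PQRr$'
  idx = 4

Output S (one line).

LF mapping: 1 2 3 4 0
Walk LF starting at row 4, prepending L[row]:
  step 1: row=4, L[4]='$', prepend. Next row=LF[4]=0
  step 2: row=0, L[0]='P', prepend. Next row=LF[0]=1
  step 3: row=1, L[1]='Q', prepend. Next row=LF[1]=2
  step 4: row=2, L[2]='R', prepend. Next row=LF[2]=3
  step 5: row=3, L[3]='r', prepend. Next row=LF[3]=4
Reversed output: rRQP$

Answer: rRQP$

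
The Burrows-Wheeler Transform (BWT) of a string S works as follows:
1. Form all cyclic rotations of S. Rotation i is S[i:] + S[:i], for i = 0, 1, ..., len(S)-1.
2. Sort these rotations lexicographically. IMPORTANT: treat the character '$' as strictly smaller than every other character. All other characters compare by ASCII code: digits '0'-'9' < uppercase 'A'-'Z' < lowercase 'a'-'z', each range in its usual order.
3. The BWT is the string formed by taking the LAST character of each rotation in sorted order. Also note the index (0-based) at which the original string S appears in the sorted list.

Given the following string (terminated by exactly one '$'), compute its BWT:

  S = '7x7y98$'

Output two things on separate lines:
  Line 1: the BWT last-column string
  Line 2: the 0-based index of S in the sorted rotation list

Answer: 8$x9y77
1

Derivation:
All 7 rotations (rotation i = S[i:]+S[:i]):
  rot[0] = 7x7y98$
  rot[1] = x7y98$7
  rot[2] = 7y98$7x
  rot[3] = y98$7x7
  rot[4] = 98$7x7y
  rot[5] = 8$7x7y9
  rot[6] = $7x7y98
Sorted (with $ < everything):
  sorted[0] = $7x7y98  (last char: '8')
  sorted[1] = 7x7y98$  (last char: '$')
  sorted[2] = 7y98$7x  (last char: 'x')
  sorted[3] = 8$7x7y9  (last char: '9')
  sorted[4] = 98$7x7y  (last char: 'y')
  sorted[5] = x7y98$7  (last char: '7')
  sorted[6] = y98$7x7  (last char: '7')
Last column: 8$x9y77
Original string S is at sorted index 1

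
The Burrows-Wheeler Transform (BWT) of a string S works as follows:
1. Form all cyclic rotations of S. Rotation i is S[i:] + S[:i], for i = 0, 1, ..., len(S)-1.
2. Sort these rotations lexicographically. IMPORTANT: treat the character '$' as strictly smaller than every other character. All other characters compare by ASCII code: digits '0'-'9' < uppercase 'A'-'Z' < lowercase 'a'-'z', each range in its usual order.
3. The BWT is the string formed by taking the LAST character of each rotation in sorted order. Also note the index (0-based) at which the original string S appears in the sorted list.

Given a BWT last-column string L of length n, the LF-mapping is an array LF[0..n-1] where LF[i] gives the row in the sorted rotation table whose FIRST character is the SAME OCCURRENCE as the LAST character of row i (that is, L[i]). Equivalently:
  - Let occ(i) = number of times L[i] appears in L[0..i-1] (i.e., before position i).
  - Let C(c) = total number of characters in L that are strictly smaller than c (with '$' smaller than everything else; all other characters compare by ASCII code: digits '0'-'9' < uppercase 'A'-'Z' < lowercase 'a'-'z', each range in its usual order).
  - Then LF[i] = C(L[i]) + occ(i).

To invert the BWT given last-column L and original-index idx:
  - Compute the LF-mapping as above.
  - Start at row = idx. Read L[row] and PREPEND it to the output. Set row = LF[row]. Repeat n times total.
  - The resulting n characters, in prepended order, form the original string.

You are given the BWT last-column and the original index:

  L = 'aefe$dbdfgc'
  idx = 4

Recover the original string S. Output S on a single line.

Answer: ddecgffbea$

Derivation:
LF mapping: 1 6 8 7 0 4 2 5 9 10 3
Walk LF starting at row 4, prepending L[row]:
  step 1: row=4, L[4]='$', prepend. Next row=LF[4]=0
  step 2: row=0, L[0]='a', prepend. Next row=LF[0]=1
  step 3: row=1, L[1]='e', prepend. Next row=LF[1]=6
  step 4: row=6, L[6]='b', prepend. Next row=LF[6]=2
  step 5: row=2, L[2]='f', prepend. Next row=LF[2]=8
  step 6: row=8, L[8]='f', prepend. Next row=LF[8]=9
  step 7: row=9, L[9]='g', prepend. Next row=LF[9]=10
  step 8: row=10, L[10]='c', prepend. Next row=LF[10]=3
  step 9: row=3, L[3]='e', prepend. Next row=LF[3]=7
  step 10: row=7, L[7]='d', prepend. Next row=LF[7]=5
  step 11: row=5, L[5]='d', prepend. Next row=LF[5]=4
Reversed output: ddecgffbea$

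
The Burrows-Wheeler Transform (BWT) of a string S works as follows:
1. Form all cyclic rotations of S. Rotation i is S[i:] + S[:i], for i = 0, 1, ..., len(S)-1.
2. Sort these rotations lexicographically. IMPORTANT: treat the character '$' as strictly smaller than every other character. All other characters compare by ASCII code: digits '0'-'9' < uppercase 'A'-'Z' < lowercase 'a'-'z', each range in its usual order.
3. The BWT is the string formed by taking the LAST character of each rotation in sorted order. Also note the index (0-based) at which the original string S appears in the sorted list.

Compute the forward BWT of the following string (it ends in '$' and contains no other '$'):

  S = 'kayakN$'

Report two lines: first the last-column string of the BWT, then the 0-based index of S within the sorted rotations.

All 7 rotations (rotation i = S[i:]+S[:i]):
  rot[0] = kayakN$
  rot[1] = ayakN$k
  rot[2] = yakN$ka
  rot[3] = akN$kay
  rot[4] = kN$kaya
  rot[5] = N$kayak
  rot[6] = $kayakN
Sorted (with $ < everything):
  sorted[0] = $kayakN  (last char: 'N')
  sorted[1] = N$kayak  (last char: 'k')
  sorted[2] = akN$kay  (last char: 'y')
  sorted[3] = ayakN$k  (last char: 'k')
  sorted[4] = kN$kaya  (last char: 'a')
  sorted[5] = kayakN$  (last char: '$')
  sorted[6] = yakN$ka  (last char: 'a')
Last column: Nkyka$a
Original string S is at sorted index 5

Answer: Nkyka$a
5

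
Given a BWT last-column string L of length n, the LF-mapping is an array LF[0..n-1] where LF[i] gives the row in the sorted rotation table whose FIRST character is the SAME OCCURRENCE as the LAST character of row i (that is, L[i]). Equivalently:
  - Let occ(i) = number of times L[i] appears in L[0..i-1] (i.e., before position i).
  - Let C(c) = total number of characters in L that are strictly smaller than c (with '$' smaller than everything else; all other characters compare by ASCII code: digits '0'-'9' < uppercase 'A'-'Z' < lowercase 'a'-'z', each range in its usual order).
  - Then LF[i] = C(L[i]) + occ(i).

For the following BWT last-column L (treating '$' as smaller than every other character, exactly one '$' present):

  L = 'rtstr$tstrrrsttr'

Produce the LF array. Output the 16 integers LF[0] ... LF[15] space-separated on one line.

Answer: 1 10 7 11 2 0 12 8 13 3 4 5 9 14 15 6

Derivation:
Char counts: '$':1, 'r':6, 's':3, 't':6
C (first-col start): C('$')=0, C('r')=1, C('s')=7, C('t')=10
L[0]='r': occ=0, LF[0]=C('r')+0=1+0=1
L[1]='t': occ=0, LF[1]=C('t')+0=10+0=10
L[2]='s': occ=0, LF[2]=C('s')+0=7+0=7
L[3]='t': occ=1, LF[3]=C('t')+1=10+1=11
L[4]='r': occ=1, LF[4]=C('r')+1=1+1=2
L[5]='$': occ=0, LF[5]=C('$')+0=0+0=0
L[6]='t': occ=2, LF[6]=C('t')+2=10+2=12
L[7]='s': occ=1, LF[7]=C('s')+1=7+1=8
L[8]='t': occ=3, LF[8]=C('t')+3=10+3=13
L[9]='r': occ=2, LF[9]=C('r')+2=1+2=3
L[10]='r': occ=3, LF[10]=C('r')+3=1+3=4
L[11]='r': occ=4, LF[11]=C('r')+4=1+4=5
L[12]='s': occ=2, LF[12]=C('s')+2=7+2=9
L[13]='t': occ=4, LF[13]=C('t')+4=10+4=14
L[14]='t': occ=5, LF[14]=C('t')+5=10+5=15
L[15]='r': occ=5, LF[15]=C('r')+5=1+5=6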